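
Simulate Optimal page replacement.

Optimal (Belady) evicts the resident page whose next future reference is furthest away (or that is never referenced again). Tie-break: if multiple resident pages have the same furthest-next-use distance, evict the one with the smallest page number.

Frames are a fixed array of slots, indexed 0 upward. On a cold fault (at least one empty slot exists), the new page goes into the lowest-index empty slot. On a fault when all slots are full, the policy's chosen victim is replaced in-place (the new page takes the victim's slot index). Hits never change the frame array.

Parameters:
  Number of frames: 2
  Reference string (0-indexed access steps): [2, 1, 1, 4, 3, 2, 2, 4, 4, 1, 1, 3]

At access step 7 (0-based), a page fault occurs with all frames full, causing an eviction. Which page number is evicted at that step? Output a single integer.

Answer: 2

Derivation:
Step 0: ref 2 -> FAULT, frames=[2,-]
Step 1: ref 1 -> FAULT, frames=[2,1]
Step 2: ref 1 -> HIT, frames=[2,1]
Step 3: ref 4 -> FAULT, evict 1, frames=[2,4]
Step 4: ref 3 -> FAULT, evict 4, frames=[2,3]
Step 5: ref 2 -> HIT, frames=[2,3]
Step 6: ref 2 -> HIT, frames=[2,3]
Step 7: ref 4 -> FAULT, evict 2, frames=[4,3]
At step 7: evicted page 2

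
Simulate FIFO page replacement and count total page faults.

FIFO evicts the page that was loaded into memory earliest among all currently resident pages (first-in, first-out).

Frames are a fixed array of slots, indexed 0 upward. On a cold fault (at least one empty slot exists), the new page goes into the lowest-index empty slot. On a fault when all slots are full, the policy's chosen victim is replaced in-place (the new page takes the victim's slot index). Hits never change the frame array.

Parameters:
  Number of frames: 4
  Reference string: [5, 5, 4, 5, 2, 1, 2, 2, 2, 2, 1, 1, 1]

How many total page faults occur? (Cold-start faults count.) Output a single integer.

Answer: 4

Derivation:
Step 0: ref 5 → FAULT, frames=[5,-,-,-]
Step 1: ref 5 → HIT, frames=[5,-,-,-]
Step 2: ref 4 → FAULT, frames=[5,4,-,-]
Step 3: ref 5 → HIT, frames=[5,4,-,-]
Step 4: ref 2 → FAULT, frames=[5,4,2,-]
Step 5: ref 1 → FAULT, frames=[5,4,2,1]
Step 6: ref 2 → HIT, frames=[5,4,2,1]
Step 7: ref 2 → HIT, frames=[5,4,2,1]
Step 8: ref 2 → HIT, frames=[5,4,2,1]
Step 9: ref 2 → HIT, frames=[5,4,2,1]
Step 10: ref 1 → HIT, frames=[5,4,2,1]
Step 11: ref 1 → HIT, frames=[5,4,2,1]
Step 12: ref 1 → HIT, frames=[5,4,2,1]
Total faults: 4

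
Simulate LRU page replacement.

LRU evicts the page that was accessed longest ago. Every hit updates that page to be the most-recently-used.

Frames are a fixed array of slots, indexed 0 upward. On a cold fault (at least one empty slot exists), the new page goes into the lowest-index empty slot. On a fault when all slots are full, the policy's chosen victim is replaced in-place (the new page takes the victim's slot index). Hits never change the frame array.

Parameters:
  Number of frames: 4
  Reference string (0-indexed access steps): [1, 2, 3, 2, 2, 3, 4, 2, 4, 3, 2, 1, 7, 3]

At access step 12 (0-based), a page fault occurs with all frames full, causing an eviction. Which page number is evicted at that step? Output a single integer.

Step 0: ref 1 -> FAULT, frames=[1,-,-,-]
Step 1: ref 2 -> FAULT, frames=[1,2,-,-]
Step 2: ref 3 -> FAULT, frames=[1,2,3,-]
Step 3: ref 2 -> HIT, frames=[1,2,3,-]
Step 4: ref 2 -> HIT, frames=[1,2,3,-]
Step 5: ref 3 -> HIT, frames=[1,2,3,-]
Step 6: ref 4 -> FAULT, frames=[1,2,3,4]
Step 7: ref 2 -> HIT, frames=[1,2,3,4]
Step 8: ref 4 -> HIT, frames=[1,2,3,4]
Step 9: ref 3 -> HIT, frames=[1,2,3,4]
Step 10: ref 2 -> HIT, frames=[1,2,3,4]
Step 11: ref 1 -> HIT, frames=[1,2,3,4]
Step 12: ref 7 -> FAULT, evict 4, frames=[1,2,3,7]
At step 12: evicted page 4

Answer: 4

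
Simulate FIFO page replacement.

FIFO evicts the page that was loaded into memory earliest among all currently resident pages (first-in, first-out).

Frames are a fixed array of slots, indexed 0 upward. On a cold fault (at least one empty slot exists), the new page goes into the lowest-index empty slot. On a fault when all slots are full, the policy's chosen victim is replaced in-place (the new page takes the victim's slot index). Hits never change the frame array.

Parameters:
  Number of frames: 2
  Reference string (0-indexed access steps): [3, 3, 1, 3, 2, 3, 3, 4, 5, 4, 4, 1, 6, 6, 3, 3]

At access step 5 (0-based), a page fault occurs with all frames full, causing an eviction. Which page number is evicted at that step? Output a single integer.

Answer: 1

Derivation:
Step 0: ref 3 -> FAULT, frames=[3,-]
Step 1: ref 3 -> HIT, frames=[3,-]
Step 2: ref 1 -> FAULT, frames=[3,1]
Step 3: ref 3 -> HIT, frames=[3,1]
Step 4: ref 2 -> FAULT, evict 3, frames=[2,1]
Step 5: ref 3 -> FAULT, evict 1, frames=[2,3]
At step 5: evicted page 1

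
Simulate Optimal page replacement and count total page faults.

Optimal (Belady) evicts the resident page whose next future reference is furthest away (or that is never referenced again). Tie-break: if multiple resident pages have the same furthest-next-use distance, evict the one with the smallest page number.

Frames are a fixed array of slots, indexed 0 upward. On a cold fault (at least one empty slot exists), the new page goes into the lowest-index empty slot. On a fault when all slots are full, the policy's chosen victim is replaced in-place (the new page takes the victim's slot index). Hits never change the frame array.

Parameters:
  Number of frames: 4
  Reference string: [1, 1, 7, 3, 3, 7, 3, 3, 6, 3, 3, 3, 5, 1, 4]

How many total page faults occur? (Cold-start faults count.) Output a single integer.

Answer: 6

Derivation:
Step 0: ref 1 → FAULT, frames=[1,-,-,-]
Step 1: ref 1 → HIT, frames=[1,-,-,-]
Step 2: ref 7 → FAULT, frames=[1,7,-,-]
Step 3: ref 3 → FAULT, frames=[1,7,3,-]
Step 4: ref 3 → HIT, frames=[1,7,3,-]
Step 5: ref 7 → HIT, frames=[1,7,3,-]
Step 6: ref 3 → HIT, frames=[1,7,3,-]
Step 7: ref 3 → HIT, frames=[1,7,3,-]
Step 8: ref 6 → FAULT, frames=[1,7,3,6]
Step 9: ref 3 → HIT, frames=[1,7,3,6]
Step 10: ref 3 → HIT, frames=[1,7,3,6]
Step 11: ref 3 → HIT, frames=[1,7,3,6]
Step 12: ref 5 → FAULT (evict 3), frames=[1,7,5,6]
Step 13: ref 1 → HIT, frames=[1,7,5,6]
Step 14: ref 4 → FAULT (evict 1), frames=[4,7,5,6]
Total faults: 6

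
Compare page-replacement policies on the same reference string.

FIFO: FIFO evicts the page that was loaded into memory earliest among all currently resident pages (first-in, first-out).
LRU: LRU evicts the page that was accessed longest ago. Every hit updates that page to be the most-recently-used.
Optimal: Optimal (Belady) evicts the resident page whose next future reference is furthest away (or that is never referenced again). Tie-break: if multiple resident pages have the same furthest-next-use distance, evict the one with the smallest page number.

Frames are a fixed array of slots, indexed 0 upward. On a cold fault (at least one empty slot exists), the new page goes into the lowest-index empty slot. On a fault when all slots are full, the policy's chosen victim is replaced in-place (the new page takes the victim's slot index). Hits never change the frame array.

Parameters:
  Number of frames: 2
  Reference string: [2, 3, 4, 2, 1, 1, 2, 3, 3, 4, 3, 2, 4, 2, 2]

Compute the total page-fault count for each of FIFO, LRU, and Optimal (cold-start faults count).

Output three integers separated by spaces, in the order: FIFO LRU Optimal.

Answer: 8 9 7

Derivation:
--- FIFO ---
  step 0: ref 2 -> FAULT, frames=[2,-] (faults so far: 1)
  step 1: ref 3 -> FAULT, frames=[2,3] (faults so far: 2)
  step 2: ref 4 -> FAULT, evict 2, frames=[4,3] (faults so far: 3)
  step 3: ref 2 -> FAULT, evict 3, frames=[4,2] (faults so far: 4)
  step 4: ref 1 -> FAULT, evict 4, frames=[1,2] (faults so far: 5)
  step 5: ref 1 -> HIT, frames=[1,2] (faults so far: 5)
  step 6: ref 2 -> HIT, frames=[1,2] (faults so far: 5)
  step 7: ref 3 -> FAULT, evict 2, frames=[1,3] (faults so far: 6)
  step 8: ref 3 -> HIT, frames=[1,3] (faults so far: 6)
  step 9: ref 4 -> FAULT, evict 1, frames=[4,3] (faults so far: 7)
  step 10: ref 3 -> HIT, frames=[4,3] (faults so far: 7)
  step 11: ref 2 -> FAULT, evict 3, frames=[4,2] (faults so far: 8)
  step 12: ref 4 -> HIT, frames=[4,2] (faults so far: 8)
  step 13: ref 2 -> HIT, frames=[4,2] (faults so far: 8)
  step 14: ref 2 -> HIT, frames=[4,2] (faults so far: 8)
  FIFO total faults: 8
--- LRU ---
  step 0: ref 2 -> FAULT, frames=[2,-] (faults so far: 1)
  step 1: ref 3 -> FAULT, frames=[2,3] (faults so far: 2)
  step 2: ref 4 -> FAULT, evict 2, frames=[4,3] (faults so far: 3)
  step 3: ref 2 -> FAULT, evict 3, frames=[4,2] (faults so far: 4)
  step 4: ref 1 -> FAULT, evict 4, frames=[1,2] (faults so far: 5)
  step 5: ref 1 -> HIT, frames=[1,2] (faults so far: 5)
  step 6: ref 2 -> HIT, frames=[1,2] (faults so far: 5)
  step 7: ref 3 -> FAULT, evict 1, frames=[3,2] (faults so far: 6)
  step 8: ref 3 -> HIT, frames=[3,2] (faults so far: 6)
  step 9: ref 4 -> FAULT, evict 2, frames=[3,4] (faults so far: 7)
  step 10: ref 3 -> HIT, frames=[3,4] (faults so far: 7)
  step 11: ref 2 -> FAULT, evict 4, frames=[3,2] (faults so far: 8)
  step 12: ref 4 -> FAULT, evict 3, frames=[4,2] (faults so far: 9)
  step 13: ref 2 -> HIT, frames=[4,2] (faults so far: 9)
  step 14: ref 2 -> HIT, frames=[4,2] (faults so far: 9)
  LRU total faults: 9
--- Optimal ---
  step 0: ref 2 -> FAULT, frames=[2,-] (faults so far: 1)
  step 1: ref 3 -> FAULT, frames=[2,3] (faults so far: 2)
  step 2: ref 4 -> FAULT, evict 3, frames=[2,4] (faults so far: 3)
  step 3: ref 2 -> HIT, frames=[2,4] (faults so far: 3)
  step 4: ref 1 -> FAULT, evict 4, frames=[2,1] (faults so far: 4)
  step 5: ref 1 -> HIT, frames=[2,1] (faults so far: 4)
  step 6: ref 2 -> HIT, frames=[2,1] (faults so far: 4)
  step 7: ref 3 -> FAULT, evict 1, frames=[2,3] (faults so far: 5)
  step 8: ref 3 -> HIT, frames=[2,3] (faults so far: 5)
  step 9: ref 4 -> FAULT, evict 2, frames=[4,3] (faults so far: 6)
  step 10: ref 3 -> HIT, frames=[4,3] (faults so far: 6)
  step 11: ref 2 -> FAULT, evict 3, frames=[4,2] (faults so far: 7)
  step 12: ref 4 -> HIT, frames=[4,2] (faults so far: 7)
  step 13: ref 2 -> HIT, frames=[4,2] (faults so far: 7)
  step 14: ref 2 -> HIT, frames=[4,2] (faults so far: 7)
  Optimal total faults: 7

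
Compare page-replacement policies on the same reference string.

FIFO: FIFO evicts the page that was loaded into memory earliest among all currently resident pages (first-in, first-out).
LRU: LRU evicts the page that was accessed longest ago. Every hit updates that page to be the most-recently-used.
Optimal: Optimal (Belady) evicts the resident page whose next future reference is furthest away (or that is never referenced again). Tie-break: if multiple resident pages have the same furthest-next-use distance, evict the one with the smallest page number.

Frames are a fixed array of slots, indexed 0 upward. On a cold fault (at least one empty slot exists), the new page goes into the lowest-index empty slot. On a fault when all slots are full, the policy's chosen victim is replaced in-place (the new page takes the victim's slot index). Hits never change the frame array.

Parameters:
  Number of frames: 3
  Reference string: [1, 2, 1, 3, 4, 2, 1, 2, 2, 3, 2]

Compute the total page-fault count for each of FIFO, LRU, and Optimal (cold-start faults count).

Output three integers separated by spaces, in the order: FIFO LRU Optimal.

--- FIFO ---
  step 0: ref 1 -> FAULT, frames=[1,-,-] (faults so far: 1)
  step 1: ref 2 -> FAULT, frames=[1,2,-] (faults so far: 2)
  step 2: ref 1 -> HIT, frames=[1,2,-] (faults so far: 2)
  step 3: ref 3 -> FAULT, frames=[1,2,3] (faults so far: 3)
  step 4: ref 4 -> FAULT, evict 1, frames=[4,2,3] (faults so far: 4)
  step 5: ref 2 -> HIT, frames=[4,2,3] (faults so far: 4)
  step 6: ref 1 -> FAULT, evict 2, frames=[4,1,3] (faults so far: 5)
  step 7: ref 2 -> FAULT, evict 3, frames=[4,1,2] (faults so far: 6)
  step 8: ref 2 -> HIT, frames=[4,1,2] (faults so far: 6)
  step 9: ref 3 -> FAULT, evict 4, frames=[3,1,2] (faults so far: 7)
  step 10: ref 2 -> HIT, frames=[3,1,2] (faults so far: 7)
  FIFO total faults: 7
--- LRU ---
  step 0: ref 1 -> FAULT, frames=[1,-,-] (faults so far: 1)
  step 1: ref 2 -> FAULT, frames=[1,2,-] (faults so far: 2)
  step 2: ref 1 -> HIT, frames=[1,2,-] (faults so far: 2)
  step 3: ref 3 -> FAULT, frames=[1,2,3] (faults so far: 3)
  step 4: ref 4 -> FAULT, evict 2, frames=[1,4,3] (faults so far: 4)
  step 5: ref 2 -> FAULT, evict 1, frames=[2,4,3] (faults so far: 5)
  step 6: ref 1 -> FAULT, evict 3, frames=[2,4,1] (faults so far: 6)
  step 7: ref 2 -> HIT, frames=[2,4,1] (faults so far: 6)
  step 8: ref 2 -> HIT, frames=[2,4,1] (faults so far: 6)
  step 9: ref 3 -> FAULT, evict 4, frames=[2,3,1] (faults so far: 7)
  step 10: ref 2 -> HIT, frames=[2,3,1] (faults so far: 7)
  LRU total faults: 7
--- Optimal ---
  step 0: ref 1 -> FAULT, frames=[1,-,-] (faults so far: 1)
  step 1: ref 2 -> FAULT, frames=[1,2,-] (faults so far: 2)
  step 2: ref 1 -> HIT, frames=[1,2,-] (faults so far: 2)
  step 3: ref 3 -> FAULT, frames=[1,2,3] (faults so far: 3)
  step 4: ref 4 -> FAULT, evict 3, frames=[1,2,4] (faults so far: 4)
  step 5: ref 2 -> HIT, frames=[1,2,4] (faults so far: 4)
  step 6: ref 1 -> HIT, frames=[1,2,4] (faults so far: 4)
  step 7: ref 2 -> HIT, frames=[1,2,4] (faults so far: 4)
  step 8: ref 2 -> HIT, frames=[1,2,4] (faults so far: 4)
  step 9: ref 3 -> FAULT, evict 1, frames=[3,2,4] (faults so far: 5)
  step 10: ref 2 -> HIT, frames=[3,2,4] (faults so far: 5)
  Optimal total faults: 5

Answer: 7 7 5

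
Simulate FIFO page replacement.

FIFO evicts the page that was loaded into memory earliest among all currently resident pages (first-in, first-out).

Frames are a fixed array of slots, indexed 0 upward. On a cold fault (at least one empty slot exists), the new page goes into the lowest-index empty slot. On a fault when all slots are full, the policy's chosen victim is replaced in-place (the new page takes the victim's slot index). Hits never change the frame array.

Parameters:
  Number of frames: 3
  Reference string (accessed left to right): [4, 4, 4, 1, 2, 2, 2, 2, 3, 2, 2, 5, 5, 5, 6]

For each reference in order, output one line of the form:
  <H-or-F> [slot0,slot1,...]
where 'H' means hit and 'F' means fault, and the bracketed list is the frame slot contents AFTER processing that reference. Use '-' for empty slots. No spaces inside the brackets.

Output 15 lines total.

F [4,-,-]
H [4,-,-]
H [4,-,-]
F [4,1,-]
F [4,1,2]
H [4,1,2]
H [4,1,2]
H [4,1,2]
F [3,1,2]
H [3,1,2]
H [3,1,2]
F [3,5,2]
H [3,5,2]
H [3,5,2]
F [3,5,6]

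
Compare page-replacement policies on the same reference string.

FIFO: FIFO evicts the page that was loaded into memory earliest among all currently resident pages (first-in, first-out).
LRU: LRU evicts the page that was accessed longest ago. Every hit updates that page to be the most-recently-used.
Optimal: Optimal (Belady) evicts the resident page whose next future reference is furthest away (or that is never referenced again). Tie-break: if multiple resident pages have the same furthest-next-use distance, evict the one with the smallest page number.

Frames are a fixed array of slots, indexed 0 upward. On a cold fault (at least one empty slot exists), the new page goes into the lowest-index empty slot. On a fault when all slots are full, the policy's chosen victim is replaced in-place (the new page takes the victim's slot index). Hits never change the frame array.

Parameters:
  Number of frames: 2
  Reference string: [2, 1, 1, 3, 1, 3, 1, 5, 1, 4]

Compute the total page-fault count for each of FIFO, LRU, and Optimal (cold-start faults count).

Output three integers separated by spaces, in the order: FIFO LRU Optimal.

--- FIFO ---
  step 0: ref 2 -> FAULT, frames=[2,-] (faults so far: 1)
  step 1: ref 1 -> FAULT, frames=[2,1] (faults so far: 2)
  step 2: ref 1 -> HIT, frames=[2,1] (faults so far: 2)
  step 3: ref 3 -> FAULT, evict 2, frames=[3,1] (faults so far: 3)
  step 4: ref 1 -> HIT, frames=[3,1] (faults so far: 3)
  step 5: ref 3 -> HIT, frames=[3,1] (faults so far: 3)
  step 6: ref 1 -> HIT, frames=[3,1] (faults so far: 3)
  step 7: ref 5 -> FAULT, evict 1, frames=[3,5] (faults so far: 4)
  step 8: ref 1 -> FAULT, evict 3, frames=[1,5] (faults so far: 5)
  step 9: ref 4 -> FAULT, evict 5, frames=[1,4] (faults so far: 6)
  FIFO total faults: 6
--- LRU ---
  step 0: ref 2 -> FAULT, frames=[2,-] (faults so far: 1)
  step 1: ref 1 -> FAULT, frames=[2,1] (faults so far: 2)
  step 2: ref 1 -> HIT, frames=[2,1] (faults so far: 2)
  step 3: ref 3 -> FAULT, evict 2, frames=[3,1] (faults so far: 3)
  step 4: ref 1 -> HIT, frames=[3,1] (faults so far: 3)
  step 5: ref 3 -> HIT, frames=[3,1] (faults so far: 3)
  step 6: ref 1 -> HIT, frames=[3,1] (faults so far: 3)
  step 7: ref 5 -> FAULT, evict 3, frames=[5,1] (faults so far: 4)
  step 8: ref 1 -> HIT, frames=[5,1] (faults so far: 4)
  step 9: ref 4 -> FAULT, evict 5, frames=[4,1] (faults so far: 5)
  LRU total faults: 5
--- Optimal ---
  step 0: ref 2 -> FAULT, frames=[2,-] (faults so far: 1)
  step 1: ref 1 -> FAULT, frames=[2,1] (faults so far: 2)
  step 2: ref 1 -> HIT, frames=[2,1] (faults so far: 2)
  step 3: ref 3 -> FAULT, evict 2, frames=[3,1] (faults so far: 3)
  step 4: ref 1 -> HIT, frames=[3,1] (faults so far: 3)
  step 5: ref 3 -> HIT, frames=[3,1] (faults so far: 3)
  step 6: ref 1 -> HIT, frames=[3,1] (faults so far: 3)
  step 7: ref 5 -> FAULT, evict 3, frames=[5,1] (faults so far: 4)
  step 8: ref 1 -> HIT, frames=[5,1] (faults so far: 4)
  step 9: ref 4 -> FAULT, evict 1, frames=[5,4] (faults so far: 5)
  Optimal total faults: 5

Answer: 6 5 5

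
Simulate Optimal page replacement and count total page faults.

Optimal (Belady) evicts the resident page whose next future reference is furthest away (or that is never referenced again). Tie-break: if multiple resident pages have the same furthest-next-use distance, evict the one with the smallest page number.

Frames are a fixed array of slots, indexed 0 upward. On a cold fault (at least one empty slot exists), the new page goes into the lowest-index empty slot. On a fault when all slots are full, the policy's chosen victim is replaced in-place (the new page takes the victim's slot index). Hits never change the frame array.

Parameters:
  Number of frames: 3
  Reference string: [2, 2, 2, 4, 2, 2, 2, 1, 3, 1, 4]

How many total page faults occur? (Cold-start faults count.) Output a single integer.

Step 0: ref 2 → FAULT, frames=[2,-,-]
Step 1: ref 2 → HIT, frames=[2,-,-]
Step 2: ref 2 → HIT, frames=[2,-,-]
Step 3: ref 4 → FAULT, frames=[2,4,-]
Step 4: ref 2 → HIT, frames=[2,4,-]
Step 5: ref 2 → HIT, frames=[2,4,-]
Step 6: ref 2 → HIT, frames=[2,4,-]
Step 7: ref 1 → FAULT, frames=[2,4,1]
Step 8: ref 3 → FAULT (evict 2), frames=[3,4,1]
Step 9: ref 1 → HIT, frames=[3,4,1]
Step 10: ref 4 → HIT, frames=[3,4,1]
Total faults: 4

Answer: 4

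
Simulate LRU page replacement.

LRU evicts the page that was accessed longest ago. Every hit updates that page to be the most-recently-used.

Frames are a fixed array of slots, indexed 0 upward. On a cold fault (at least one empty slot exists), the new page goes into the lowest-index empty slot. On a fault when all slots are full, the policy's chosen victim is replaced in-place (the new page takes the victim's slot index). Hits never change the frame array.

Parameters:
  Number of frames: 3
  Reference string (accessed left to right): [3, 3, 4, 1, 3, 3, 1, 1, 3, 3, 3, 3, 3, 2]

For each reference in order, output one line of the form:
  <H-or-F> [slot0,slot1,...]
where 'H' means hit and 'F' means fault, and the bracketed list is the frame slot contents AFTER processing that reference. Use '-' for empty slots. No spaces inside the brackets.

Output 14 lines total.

F [3,-,-]
H [3,-,-]
F [3,4,-]
F [3,4,1]
H [3,4,1]
H [3,4,1]
H [3,4,1]
H [3,4,1]
H [3,4,1]
H [3,4,1]
H [3,4,1]
H [3,4,1]
H [3,4,1]
F [3,2,1]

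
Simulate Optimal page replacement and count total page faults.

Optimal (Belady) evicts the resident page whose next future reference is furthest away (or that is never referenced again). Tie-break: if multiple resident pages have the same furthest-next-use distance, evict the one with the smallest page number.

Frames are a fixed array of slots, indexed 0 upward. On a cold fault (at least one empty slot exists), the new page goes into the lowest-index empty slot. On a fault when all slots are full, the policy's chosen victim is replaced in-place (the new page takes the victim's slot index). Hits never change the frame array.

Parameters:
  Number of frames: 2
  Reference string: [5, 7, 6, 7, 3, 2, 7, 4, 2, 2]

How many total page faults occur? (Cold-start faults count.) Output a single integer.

Step 0: ref 5 → FAULT, frames=[5,-]
Step 1: ref 7 → FAULT, frames=[5,7]
Step 2: ref 6 → FAULT (evict 5), frames=[6,7]
Step 3: ref 7 → HIT, frames=[6,7]
Step 4: ref 3 → FAULT (evict 6), frames=[3,7]
Step 5: ref 2 → FAULT (evict 3), frames=[2,7]
Step 6: ref 7 → HIT, frames=[2,7]
Step 7: ref 4 → FAULT (evict 7), frames=[2,4]
Step 8: ref 2 → HIT, frames=[2,4]
Step 9: ref 2 → HIT, frames=[2,4]
Total faults: 6

Answer: 6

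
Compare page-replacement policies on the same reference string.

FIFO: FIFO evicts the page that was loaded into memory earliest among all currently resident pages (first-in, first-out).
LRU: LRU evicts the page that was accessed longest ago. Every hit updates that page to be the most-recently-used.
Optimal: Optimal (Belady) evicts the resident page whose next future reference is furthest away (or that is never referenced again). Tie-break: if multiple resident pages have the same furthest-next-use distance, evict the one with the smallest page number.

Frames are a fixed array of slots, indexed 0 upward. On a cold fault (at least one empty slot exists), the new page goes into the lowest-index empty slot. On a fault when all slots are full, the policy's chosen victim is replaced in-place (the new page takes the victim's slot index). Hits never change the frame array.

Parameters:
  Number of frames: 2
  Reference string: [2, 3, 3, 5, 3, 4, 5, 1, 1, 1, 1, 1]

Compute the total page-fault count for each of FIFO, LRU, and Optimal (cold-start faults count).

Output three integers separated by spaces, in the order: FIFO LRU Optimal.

Answer: 5 6 5

Derivation:
--- FIFO ---
  step 0: ref 2 -> FAULT, frames=[2,-] (faults so far: 1)
  step 1: ref 3 -> FAULT, frames=[2,3] (faults so far: 2)
  step 2: ref 3 -> HIT, frames=[2,3] (faults so far: 2)
  step 3: ref 5 -> FAULT, evict 2, frames=[5,3] (faults so far: 3)
  step 4: ref 3 -> HIT, frames=[5,3] (faults so far: 3)
  step 5: ref 4 -> FAULT, evict 3, frames=[5,4] (faults so far: 4)
  step 6: ref 5 -> HIT, frames=[5,4] (faults so far: 4)
  step 7: ref 1 -> FAULT, evict 5, frames=[1,4] (faults so far: 5)
  step 8: ref 1 -> HIT, frames=[1,4] (faults so far: 5)
  step 9: ref 1 -> HIT, frames=[1,4] (faults so far: 5)
  step 10: ref 1 -> HIT, frames=[1,4] (faults so far: 5)
  step 11: ref 1 -> HIT, frames=[1,4] (faults so far: 5)
  FIFO total faults: 5
--- LRU ---
  step 0: ref 2 -> FAULT, frames=[2,-] (faults so far: 1)
  step 1: ref 3 -> FAULT, frames=[2,3] (faults so far: 2)
  step 2: ref 3 -> HIT, frames=[2,3] (faults so far: 2)
  step 3: ref 5 -> FAULT, evict 2, frames=[5,3] (faults so far: 3)
  step 4: ref 3 -> HIT, frames=[5,3] (faults so far: 3)
  step 5: ref 4 -> FAULT, evict 5, frames=[4,3] (faults so far: 4)
  step 6: ref 5 -> FAULT, evict 3, frames=[4,5] (faults so far: 5)
  step 7: ref 1 -> FAULT, evict 4, frames=[1,5] (faults so far: 6)
  step 8: ref 1 -> HIT, frames=[1,5] (faults so far: 6)
  step 9: ref 1 -> HIT, frames=[1,5] (faults so far: 6)
  step 10: ref 1 -> HIT, frames=[1,5] (faults so far: 6)
  step 11: ref 1 -> HIT, frames=[1,5] (faults so far: 6)
  LRU total faults: 6
--- Optimal ---
  step 0: ref 2 -> FAULT, frames=[2,-] (faults so far: 1)
  step 1: ref 3 -> FAULT, frames=[2,3] (faults so far: 2)
  step 2: ref 3 -> HIT, frames=[2,3] (faults so far: 2)
  step 3: ref 5 -> FAULT, evict 2, frames=[5,3] (faults so far: 3)
  step 4: ref 3 -> HIT, frames=[5,3] (faults so far: 3)
  step 5: ref 4 -> FAULT, evict 3, frames=[5,4] (faults so far: 4)
  step 6: ref 5 -> HIT, frames=[5,4] (faults so far: 4)
  step 7: ref 1 -> FAULT, evict 4, frames=[5,1] (faults so far: 5)
  step 8: ref 1 -> HIT, frames=[5,1] (faults so far: 5)
  step 9: ref 1 -> HIT, frames=[5,1] (faults so far: 5)
  step 10: ref 1 -> HIT, frames=[5,1] (faults so far: 5)
  step 11: ref 1 -> HIT, frames=[5,1] (faults so far: 5)
  Optimal total faults: 5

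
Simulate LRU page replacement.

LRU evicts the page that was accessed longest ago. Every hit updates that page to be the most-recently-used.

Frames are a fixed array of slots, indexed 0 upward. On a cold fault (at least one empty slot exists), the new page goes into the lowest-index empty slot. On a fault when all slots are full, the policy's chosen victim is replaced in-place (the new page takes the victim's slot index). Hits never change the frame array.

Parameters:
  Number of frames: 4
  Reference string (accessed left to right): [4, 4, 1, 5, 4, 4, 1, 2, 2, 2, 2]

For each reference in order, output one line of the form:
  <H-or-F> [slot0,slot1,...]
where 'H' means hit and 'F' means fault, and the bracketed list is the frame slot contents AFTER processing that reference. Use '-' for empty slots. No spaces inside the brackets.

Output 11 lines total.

F [4,-,-,-]
H [4,-,-,-]
F [4,1,-,-]
F [4,1,5,-]
H [4,1,5,-]
H [4,1,5,-]
H [4,1,5,-]
F [4,1,5,2]
H [4,1,5,2]
H [4,1,5,2]
H [4,1,5,2]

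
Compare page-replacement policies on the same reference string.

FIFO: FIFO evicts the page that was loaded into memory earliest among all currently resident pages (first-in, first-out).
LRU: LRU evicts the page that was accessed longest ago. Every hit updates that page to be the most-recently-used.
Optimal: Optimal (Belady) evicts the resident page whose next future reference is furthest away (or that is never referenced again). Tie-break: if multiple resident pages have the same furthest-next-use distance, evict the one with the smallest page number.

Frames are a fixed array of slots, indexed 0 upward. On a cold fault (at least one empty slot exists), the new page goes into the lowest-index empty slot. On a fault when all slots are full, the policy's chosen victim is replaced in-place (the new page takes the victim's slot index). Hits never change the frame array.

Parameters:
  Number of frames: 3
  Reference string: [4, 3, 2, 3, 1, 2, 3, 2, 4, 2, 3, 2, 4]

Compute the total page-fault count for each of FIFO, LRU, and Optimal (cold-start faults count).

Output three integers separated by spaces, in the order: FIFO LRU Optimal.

--- FIFO ---
  step 0: ref 4 -> FAULT, frames=[4,-,-] (faults so far: 1)
  step 1: ref 3 -> FAULT, frames=[4,3,-] (faults so far: 2)
  step 2: ref 2 -> FAULT, frames=[4,3,2] (faults so far: 3)
  step 3: ref 3 -> HIT, frames=[4,3,2] (faults so far: 3)
  step 4: ref 1 -> FAULT, evict 4, frames=[1,3,2] (faults so far: 4)
  step 5: ref 2 -> HIT, frames=[1,3,2] (faults so far: 4)
  step 6: ref 3 -> HIT, frames=[1,3,2] (faults so far: 4)
  step 7: ref 2 -> HIT, frames=[1,3,2] (faults so far: 4)
  step 8: ref 4 -> FAULT, evict 3, frames=[1,4,2] (faults so far: 5)
  step 9: ref 2 -> HIT, frames=[1,4,2] (faults so far: 5)
  step 10: ref 3 -> FAULT, evict 2, frames=[1,4,3] (faults so far: 6)
  step 11: ref 2 -> FAULT, evict 1, frames=[2,4,3] (faults so far: 7)
  step 12: ref 4 -> HIT, frames=[2,4,3] (faults so far: 7)
  FIFO total faults: 7
--- LRU ---
  step 0: ref 4 -> FAULT, frames=[4,-,-] (faults so far: 1)
  step 1: ref 3 -> FAULT, frames=[4,3,-] (faults so far: 2)
  step 2: ref 2 -> FAULT, frames=[4,3,2] (faults so far: 3)
  step 3: ref 3 -> HIT, frames=[4,3,2] (faults so far: 3)
  step 4: ref 1 -> FAULT, evict 4, frames=[1,3,2] (faults so far: 4)
  step 5: ref 2 -> HIT, frames=[1,3,2] (faults so far: 4)
  step 6: ref 3 -> HIT, frames=[1,3,2] (faults so far: 4)
  step 7: ref 2 -> HIT, frames=[1,3,2] (faults so far: 4)
  step 8: ref 4 -> FAULT, evict 1, frames=[4,3,2] (faults so far: 5)
  step 9: ref 2 -> HIT, frames=[4,3,2] (faults so far: 5)
  step 10: ref 3 -> HIT, frames=[4,3,2] (faults so far: 5)
  step 11: ref 2 -> HIT, frames=[4,3,2] (faults so far: 5)
  step 12: ref 4 -> HIT, frames=[4,3,2] (faults so far: 5)
  LRU total faults: 5
--- Optimal ---
  step 0: ref 4 -> FAULT, frames=[4,-,-] (faults so far: 1)
  step 1: ref 3 -> FAULT, frames=[4,3,-] (faults so far: 2)
  step 2: ref 2 -> FAULT, frames=[4,3,2] (faults so far: 3)
  step 3: ref 3 -> HIT, frames=[4,3,2] (faults so far: 3)
  step 4: ref 1 -> FAULT, evict 4, frames=[1,3,2] (faults so far: 4)
  step 5: ref 2 -> HIT, frames=[1,3,2] (faults so far: 4)
  step 6: ref 3 -> HIT, frames=[1,3,2] (faults so far: 4)
  step 7: ref 2 -> HIT, frames=[1,3,2] (faults so far: 4)
  step 8: ref 4 -> FAULT, evict 1, frames=[4,3,2] (faults so far: 5)
  step 9: ref 2 -> HIT, frames=[4,3,2] (faults so far: 5)
  step 10: ref 3 -> HIT, frames=[4,3,2] (faults so far: 5)
  step 11: ref 2 -> HIT, frames=[4,3,2] (faults so far: 5)
  step 12: ref 4 -> HIT, frames=[4,3,2] (faults so far: 5)
  Optimal total faults: 5

Answer: 7 5 5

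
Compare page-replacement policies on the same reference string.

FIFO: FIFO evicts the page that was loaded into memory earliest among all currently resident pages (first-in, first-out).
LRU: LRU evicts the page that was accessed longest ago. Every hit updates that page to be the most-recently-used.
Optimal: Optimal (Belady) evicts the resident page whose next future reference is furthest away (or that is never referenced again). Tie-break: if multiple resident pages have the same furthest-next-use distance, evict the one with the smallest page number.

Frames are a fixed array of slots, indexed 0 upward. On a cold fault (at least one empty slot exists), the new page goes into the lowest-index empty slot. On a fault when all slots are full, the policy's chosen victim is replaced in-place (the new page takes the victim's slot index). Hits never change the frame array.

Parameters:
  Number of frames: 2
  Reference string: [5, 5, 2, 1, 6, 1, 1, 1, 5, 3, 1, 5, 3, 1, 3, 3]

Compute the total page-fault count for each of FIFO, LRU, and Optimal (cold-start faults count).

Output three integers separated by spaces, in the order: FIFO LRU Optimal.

Answer: 10 10 8

Derivation:
--- FIFO ---
  step 0: ref 5 -> FAULT, frames=[5,-] (faults so far: 1)
  step 1: ref 5 -> HIT, frames=[5,-] (faults so far: 1)
  step 2: ref 2 -> FAULT, frames=[5,2] (faults so far: 2)
  step 3: ref 1 -> FAULT, evict 5, frames=[1,2] (faults so far: 3)
  step 4: ref 6 -> FAULT, evict 2, frames=[1,6] (faults so far: 4)
  step 5: ref 1 -> HIT, frames=[1,6] (faults so far: 4)
  step 6: ref 1 -> HIT, frames=[1,6] (faults so far: 4)
  step 7: ref 1 -> HIT, frames=[1,6] (faults so far: 4)
  step 8: ref 5 -> FAULT, evict 1, frames=[5,6] (faults so far: 5)
  step 9: ref 3 -> FAULT, evict 6, frames=[5,3] (faults so far: 6)
  step 10: ref 1 -> FAULT, evict 5, frames=[1,3] (faults so far: 7)
  step 11: ref 5 -> FAULT, evict 3, frames=[1,5] (faults so far: 8)
  step 12: ref 3 -> FAULT, evict 1, frames=[3,5] (faults so far: 9)
  step 13: ref 1 -> FAULT, evict 5, frames=[3,1] (faults so far: 10)
  step 14: ref 3 -> HIT, frames=[3,1] (faults so far: 10)
  step 15: ref 3 -> HIT, frames=[3,1] (faults so far: 10)
  FIFO total faults: 10
--- LRU ---
  step 0: ref 5 -> FAULT, frames=[5,-] (faults so far: 1)
  step 1: ref 5 -> HIT, frames=[5,-] (faults so far: 1)
  step 2: ref 2 -> FAULT, frames=[5,2] (faults so far: 2)
  step 3: ref 1 -> FAULT, evict 5, frames=[1,2] (faults so far: 3)
  step 4: ref 6 -> FAULT, evict 2, frames=[1,6] (faults so far: 4)
  step 5: ref 1 -> HIT, frames=[1,6] (faults so far: 4)
  step 6: ref 1 -> HIT, frames=[1,6] (faults so far: 4)
  step 7: ref 1 -> HIT, frames=[1,6] (faults so far: 4)
  step 8: ref 5 -> FAULT, evict 6, frames=[1,5] (faults so far: 5)
  step 9: ref 3 -> FAULT, evict 1, frames=[3,5] (faults so far: 6)
  step 10: ref 1 -> FAULT, evict 5, frames=[3,1] (faults so far: 7)
  step 11: ref 5 -> FAULT, evict 3, frames=[5,1] (faults so far: 8)
  step 12: ref 3 -> FAULT, evict 1, frames=[5,3] (faults so far: 9)
  step 13: ref 1 -> FAULT, evict 5, frames=[1,3] (faults so far: 10)
  step 14: ref 3 -> HIT, frames=[1,3] (faults so far: 10)
  step 15: ref 3 -> HIT, frames=[1,3] (faults so far: 10)
  LRU total faults: 10
--- Optimal ---
  step 0: ref 5 -> FAULT, frames=[5,-] (faults so far: 1)
  step 1: ref 5 -> HIT, frames=[5,-] (faults so far: 1)
  step 2: ref 2 -> FAULT, frames=[5,2] (faults so far: 2)
  step 3: ref 1 -> FAULT, evict 2, frames=[5,1] (faults so far: 3)
  step 4: ref 6 -> FAULT, evict 5, frames=[6,1] (faults so far: 4)
  step 5: ref 1 -> HIT, frames=[6,1] (faults so far: 4)
  step 6: ref 1 -> HIT, frames=[6,1] (faults so far: 4)
  step 7: ref 1 -> HIT, frames=[6,1] (faults so far: 4)
  step 8: ref 5 -> FAULT, evict 6, frames=[5,1] (faults so far: 5)
  step 9: ref 3 -> FAULT, evict 5, frames=[3,1] (faults so far: 6)
  step 10: ref 1 -> HIT, frames=[3,1] (faults so far: 6)
  step 11: ref 5 -> FAULT, evict 1, frames=[3,5] (faults so far: 7)
  step 12: ref 3 -> HIT, frames=[3,5] (faults so far: 7)
  step 13: ref 1 -> FAULT, evict 5, frames=[3,1] (faults so far: 8)
  step 14: ref 3 -> HIT, frames=[3,1] (faults so far: 8)
  step 15: ref 3 -> HIT, frames=[3,1] (faults so far: 8)
  Optimal total faults: 8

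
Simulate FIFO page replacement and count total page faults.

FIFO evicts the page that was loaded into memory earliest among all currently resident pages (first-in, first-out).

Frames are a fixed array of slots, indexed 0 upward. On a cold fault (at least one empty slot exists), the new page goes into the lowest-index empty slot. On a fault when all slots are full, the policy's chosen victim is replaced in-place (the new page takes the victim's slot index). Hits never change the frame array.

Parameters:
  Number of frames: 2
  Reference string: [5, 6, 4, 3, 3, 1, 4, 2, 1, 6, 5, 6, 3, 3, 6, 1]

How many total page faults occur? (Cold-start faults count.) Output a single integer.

Answer: 13

Derivation:
Step 0: ref 5 → FAULT, frames=[5,-]
Step 1: ref 6 → FAULT, frames=[5,6]
Step 2: ref 4 → FAULT (evict 5), frames=[4,6]
Step 3: ref 3 → FAULT (evict 6), frames=[4,3]
Step 4: ref 3 → HIT, frames=[4,3]
Step 5: ref 1 → FAULT (evict 4), frames=[1,3]
Step 6: ref 4 → FAULT (evict 3), frames=[1,4]
Step 7: ref 2 → FAULT (evict 1), frames=[2,4]
Step 8: ref 1 → FAULT (evict 4), frames=[2,1]
Step 9: ref 6 → FAULT (evict 2), frames=[6,1]
Step 10: ref 5 → FAULT (evict 1), frames=[6,5]
Step 11: ref 6 → HIT, frames=[6,5]
Step 12: ref 3 → FAULT (evict 6), frames=[3,5]
Step 13: ref 3 → HIT, frames=[3,5]
Step 14: ref 6 → FAULT (evict 5), frames=[3,6]
Step 15: ref 1 → FAULT (evict 3), frames=[1,6]
Total faults: 13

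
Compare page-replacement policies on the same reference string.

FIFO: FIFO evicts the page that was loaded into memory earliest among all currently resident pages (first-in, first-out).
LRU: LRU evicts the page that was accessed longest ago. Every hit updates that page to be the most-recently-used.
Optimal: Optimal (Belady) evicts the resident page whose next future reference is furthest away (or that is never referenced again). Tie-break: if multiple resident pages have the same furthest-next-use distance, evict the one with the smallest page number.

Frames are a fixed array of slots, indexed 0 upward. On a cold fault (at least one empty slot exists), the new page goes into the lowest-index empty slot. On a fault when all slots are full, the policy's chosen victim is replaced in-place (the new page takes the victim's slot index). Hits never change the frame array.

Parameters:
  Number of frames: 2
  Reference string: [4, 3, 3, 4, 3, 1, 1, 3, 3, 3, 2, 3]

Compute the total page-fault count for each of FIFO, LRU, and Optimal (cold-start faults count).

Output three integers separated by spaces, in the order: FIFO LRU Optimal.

Answer: 5 4 4

Derivation:
--- FIFO ---
  step 0: ref 4 -> FAULT, frames=[4,-] (faults so far: 1)
  step 1: ref 3 -> FAULT, frames=[4,3] (faults so far: 2)
  step 2: ref 3 -> HIT, frames=[4,3] (faults so far: 2)
  step 3: ref 4 -> HIT, frames=[4,3] (faults so far: 2)
  step 4: ref 3 -> HIT, frames=[4,3] (faults so far: 2)
  step 5: ref 1 -> FAULT, evict 4, frames=[1,3] (faults so far: 3)
  step 6: ref 1 -> HIT, frames=[1,3] (faults so far: 3)
  step 7: ref 3 -> HIT, frames=[1,3] (faults so far: 3)
  step 8: ref 3 -> HIT, frames=[1,3] (faults so far: 3)
  step 9: ref 3 -> HIT, frames=[1,3] (faults so far: 3)
  step 10: ref 2 -> FAULT, evict 3, frames=[1,2] (faults so far: 4)
  step 11: ref 3 -> FAULT, evict 1, frames=[3,2] (faults so far: 5)
  FIFO total faults: 5
--- LRU ---
  step 0: ref 4 -> FAULT, frames=[4,-] (faults so far: 1)
  step 1: ref 3 -> FAULT, frames=[4,3] (faults so far: 2)
  step 2: ref 3 -> HIT, frames=[4,3] (faults so far: 2)
  step 3: ref 4 -> HIT, frames=[4,3] (faults so far: 2)
  step 4: ref 3 -> HIT, frames=[4,3] (faults so far: 2)
  step 5: ref 1 -> FAULT, evict 4, frames=[1,3] (faults so far: 3)
  step 6: ref 1 -> HIT, frames=[1,3] (faults so far: 3)
  step 7: ref 3 -> HIT, frames=[1,3] (faults so far: 3)
  step 8: ref 3 -> HIT, frames=[1,3] (faults so far: 3)
  step 9: ref 3 -> HIT, frames=[1,3] (faults so far: 3)
  step 10: ref 2 -> FAULT, evict 1, frames=[2,3] (faults so far: 4)
  step 11: ref 3 -> HIT, frames=[2,3] (faults so far: 4)
  LRU total faults: 4
--- Optimal ---
  step 0: ref 4 -> FAULT, frames=[4,-] (faults so far: 1)
  step 1: ref 3 -> FAULT, frames=[4,3] (faults so far: 2)
  step 2: ref 3 -> HIT, frames=[4,3] (faults so far: 2)
  step 3: ref 4 -> HIT, frames=[4,3] (faults so far: 2)
  step 4: ref 3 -> HIT, frames=[4,3] (faults so far: 2)
  step 5: ref 1 -> FAULT, evict 4, frames=[1,3] (faults so far: 3)
  step 6: ref 1 -> HIT, frames=[1,3] (faults so far: 3)
  step 7: ref 3 -> HIT, frames=[1,3] (faults so far: 3)
  step 8: ref 3 -> HIT, frames=[1,3] (faults so far: 3)
  step 9: ref 3 -> HIT, frames=[1,3] (faults so far: 3)
  step 10: ref 2 -> FAULT, evict 1, frames=[2,3] (faults so far: 4)
  step 11: ref 3 -> HIT, frames=[2,3] (faults so far: 4)
  Optimal total faults: 4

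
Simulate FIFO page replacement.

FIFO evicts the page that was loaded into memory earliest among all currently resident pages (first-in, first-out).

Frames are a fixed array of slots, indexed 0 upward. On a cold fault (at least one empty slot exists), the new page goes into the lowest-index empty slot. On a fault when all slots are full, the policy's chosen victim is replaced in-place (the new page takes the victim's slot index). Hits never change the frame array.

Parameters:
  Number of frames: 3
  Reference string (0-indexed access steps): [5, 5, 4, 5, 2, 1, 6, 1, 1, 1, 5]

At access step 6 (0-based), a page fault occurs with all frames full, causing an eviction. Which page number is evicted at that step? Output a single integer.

Step 0: ref 5 -> FAULT, frames=[5,-,-]
Step 1: ref 5 -> HIT, frames=[5,-,-]
Step 2: ref 4 -> FAULT, frames=[5,4,-]
Step 3: ref 5 -> HIT, frames=[5,4,-]
Step 4: ref 2 -> FAULT, frames=[5,4,2]
Step 5: ref 1 -> FAULT, evict 5, frames=[1,4,2]
Step 6: ref 6 -> FAULT, evict 4, frames=[1,6,2]
At step 6: evicted page 4

Answer: 4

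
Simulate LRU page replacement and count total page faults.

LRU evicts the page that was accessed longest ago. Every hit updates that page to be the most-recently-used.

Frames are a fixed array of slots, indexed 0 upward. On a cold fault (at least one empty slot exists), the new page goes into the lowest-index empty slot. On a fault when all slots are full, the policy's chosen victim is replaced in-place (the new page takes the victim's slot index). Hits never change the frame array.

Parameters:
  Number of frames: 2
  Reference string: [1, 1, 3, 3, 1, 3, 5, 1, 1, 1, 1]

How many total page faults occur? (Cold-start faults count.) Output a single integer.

Answer: 4

Derivation:
Step 0: ref 1 → FAULT, frames=[1,-]
Step 1: ref 1 → HIT, frames=[1,-]
Step 2: ref 3 → FAULT, frames=[1,3]
Step 3: ref 3 → HIT, frames=[1,3]
Step 4: ref 1 → HIT, frames=[1,3]
Step 5: ref 3 → HIT, frames=[1,3]
Step 6: ref 5 → FAULT (evict 1), frames=[5,3]
Step 7: ref 1 → FAULT (evict 3), frames=[5,1]
Step 8: ref 1 → HIT, frames=[5,1]
Step 9: ref 1 → HIT, frames=[5,1]
Step 10: ref 1 → HIT, frames=[5,1]
Total faults: 4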